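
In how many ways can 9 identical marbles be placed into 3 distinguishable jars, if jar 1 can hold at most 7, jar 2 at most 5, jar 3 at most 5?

Without the upper bounds there are C(11,2) = 55 ways to split 9 among 3 jars.
Subtract solutions that violate a single cap (substitute x_i' = x_i − (cap_i+1)): x_1 ≥ 8 gives C(3,2) = 3; x_2 ≥ 6 gives C(5,2) = 10; x_3 ≥ 6 gives C(5,2) = 10. Together 23.
No two caps can be exceeded simultaneously, so the pair terms are all 0.
By inclusion–exclusion the count is 55 − 23 + 0 = 32.

32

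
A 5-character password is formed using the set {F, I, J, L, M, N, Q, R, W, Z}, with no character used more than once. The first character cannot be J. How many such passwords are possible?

27216

The first character has 10−1 = 9 choices (anything except J).
The remaining 4 characters are filled from the other 9 symbols without repetition: 9 × 8 × 7 × 6 = 3024.
Total: 9 × 3024 = 27216.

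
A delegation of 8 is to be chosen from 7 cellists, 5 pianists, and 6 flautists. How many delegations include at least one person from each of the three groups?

41811

Total 8-person selections from all 18: C(18,8) = 43758.
Selections missing a whole group: no cellists → C(11,8) = 165; no pianists → C(13,8) = 1287; no flautists → C(12,8) = 495.
Add back selections omitting two groups (i.e. drawn from a single group): C(7,8) + C(5,8) + C(6,8) = 0.
By inclusion–exclusion: 43758 − 1947 + 0 = 41811.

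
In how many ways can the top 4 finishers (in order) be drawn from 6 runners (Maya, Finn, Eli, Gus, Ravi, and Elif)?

360

This is an ordered selection of 4 from 6: P(6,4).
That gives 6 × 5 × 4 × 3 = 360.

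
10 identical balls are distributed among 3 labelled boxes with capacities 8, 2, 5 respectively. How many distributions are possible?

15

Without the upper bounds there are C(12,2) = 66 ways to split 10 among 3 boxes.
Subtract solutions that violate a single cap (substitute x_i' = x_i − (cap_i+1)): x_1 ≥ 9 gives C(3,2) = 3; x_2 ≥ 3 gives C(9,2) = 36; x_3 ≥ 6 gives C(6,2) = 15. Together 54.
Add back pairs where two caps are both exceeded: 0 + 0 + 3 = 3.
By inclusion–exclusion the count is 66 − 54 + 3 = 15.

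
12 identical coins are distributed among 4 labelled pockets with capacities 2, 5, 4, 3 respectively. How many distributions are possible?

Without the upper bounds there are C(15,3) = 455 ways to split 12 among 4 pockets.
Subtract solutions that violate a single cap (substitute x_i' = x_i − (cap_i+1)): x_1 ≥ 3 gives C(12,3) = 220; x_2 ≥ 6 gives C(9,3) = 84; x_3 ≥ 5 gives C(10,3) = 120; x_4 ≥ 4 gives C(11,3) = 165. Together 589.
Add back pairs where two caps are both exceeded: 20 + 35 + 56 + 4 + 10 + 20 = 145.
Subtract triples: 0 + 0 + 1 + 0 = 1.
By inclusion–exclusion the count is 455 − 589 + 145 − 1 = 10.

10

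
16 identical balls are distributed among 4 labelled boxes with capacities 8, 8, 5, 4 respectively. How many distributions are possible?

163

Ignoring the caps, the number of non-negative solutions to x_1+…+x_4 = 16 is C(19,3) = 969.
Subtract solutions that violate a single cap (substitute x_i' = x_i − (cap_i+1)): x_1 ≥ 9 gives C(10,3) = 120; x_2 ≥ 9 gives C(10,3) = 120; x_3 ≥ 6 gives C(13,3) = 286; x_4 ≥ 5 gives C(14,3) = 364. Together 890.
Add back pairs where two caps are both exceeded: 0 + 4 + 10 + 4 + 10 + 56 = 84.
By inclusion–exclusion the count is 969 − 890 + 84 = 163.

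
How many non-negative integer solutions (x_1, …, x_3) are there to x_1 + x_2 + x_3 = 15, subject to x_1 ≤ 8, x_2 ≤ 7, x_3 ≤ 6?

Without the upper bounds there are C(17,2) = 136 ways to split 15 among 3 variables.
Subtract solutions that violate a single cap (substitute x_i' = x_i − (cap_i+1)): x_1 ≥ 9 gives C(8,2) = 28; x_2 ≥ 8 gives C(9,2) = 36; x_3 ≥ 7 gives C(10,2) = 45. Together 109.
Add back pairs where two caps are both exceeded: 0 + 0 + 1 = 1.
By inclusion–exclusion the count is 136 − 109 + 1 = 28.

28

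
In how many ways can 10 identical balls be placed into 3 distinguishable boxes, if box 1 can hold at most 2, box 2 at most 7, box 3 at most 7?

18

By stars and bars, unrestricted non-negative solutions to x_1+…+x_3 = 10 number C(10+2,2) = 66.
Subtract solutions that violate a single cap (substitute x_i' = x_i − (cap_i+1)): x_1 ≥ 3 gives C(9,2) = 36; x_2 ≥ 8 gives C(4,2) = 6; x_3 ≥ 8 gives C(4,2) = 6. Together 48.
No two caps can be exceeded simultaneously, so the pair terms are all 0.
By inclusion–exclusion the count is 66 − 48 + 0 = 18.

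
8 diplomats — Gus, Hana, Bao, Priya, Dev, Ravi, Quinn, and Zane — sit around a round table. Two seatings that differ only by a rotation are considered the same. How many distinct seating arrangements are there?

5040

Seat Gus anywhere (absorbing the rotational symmetry), then permute the other 7: (7)! = 5040.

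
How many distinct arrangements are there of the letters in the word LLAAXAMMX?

The 9 letters of LLAAXAMMX have repeats: A appearing 3 times, L appearing twice, M appearing twice, and X appearing twice.
Dividing 9! = 362880 by 3!·2!·2!·2! = 48 for the repeated letters gives 7560.

7560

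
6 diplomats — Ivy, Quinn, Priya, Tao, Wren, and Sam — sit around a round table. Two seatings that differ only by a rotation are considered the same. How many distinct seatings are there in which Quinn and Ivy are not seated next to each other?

72

Without the restriction there are (5)! = 120 seatings.
Those with Quinn next to Ivy: fuse the pair into one unit and seat 5 units around a circle — 2·(4)! = 48.
Subtracting, 120 − 48 = 72.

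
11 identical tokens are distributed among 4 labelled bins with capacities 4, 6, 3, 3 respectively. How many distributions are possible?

47

Without the upper bounds there are C(14,3) = 364 ways to split 11 among 4 bins.
Subtract solutions that violate a single cap (substitute x_i' = x_i − (cap_i+1)): x_1 ≥ 5 gives C(9,3) = 84; x_2 ≥ 7 gives C(7,3) = 35; x_3 ≥ 4 gives C(10,3) = 120; x_4 ≥ 4 gives C(10,3) = 120. Together 359.
Add back pairs where two caps are both exceeded: 0 + 10 + 10 + 1 + 1 + 20 = 42.
By inclusion–exclusion the count is 364 − 359 + 42 = 47.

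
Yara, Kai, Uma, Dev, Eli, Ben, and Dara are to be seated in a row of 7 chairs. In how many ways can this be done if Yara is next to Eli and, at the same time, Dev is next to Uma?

Treat {Yara,Eli} as one block (2 orders) and {Dev,Uma} as another (2 orders).
That leaves 5 units to arrange: 2 × 2 × 5! = 4 × 120 = 480.

480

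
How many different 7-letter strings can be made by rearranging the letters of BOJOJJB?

The 7 letters of BOJOJJB have repeats: B appearing twice, J appearing 3 times, and O appearing twice.
Dividing 7! = 5040 by 3!·2!·2! = 24 for the repeated letters gives 210.

210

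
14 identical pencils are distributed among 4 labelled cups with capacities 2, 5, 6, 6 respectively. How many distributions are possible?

Without the upper bounds there are C(17,3) = 680 ways to split 14 among 4 cups.
Subtract solutions that violate a single cap (substitute x_i' = x_i − (cap_i+1)): x_1 ≥ 3 gives C(14,3) = 364; x_2 ≥ 6 gives C(11,3) = 165; x_3 ≥ 7 gives C(10,3) = 120; x_4 ≥ 7 gives C(10,3) = 120. Together 769.
Add back pairs where two caps are both exceeded: 56 + 35 + 35 + 4 + 4 + 1 = 135.
By inclusion–exclusion the count is 680 − 769 + 135 = 46.

46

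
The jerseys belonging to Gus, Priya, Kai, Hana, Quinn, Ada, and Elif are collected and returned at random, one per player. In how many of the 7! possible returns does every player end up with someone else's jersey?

Count assignments avoiding every fixed point. For any j of the 7 players fixed to their old jersey, the other 7−j can be arranged in (7−j)! ways.
By inclusion–exclusion this is Σ_{j=0}^{7} (−1)^j C(7,j)·(7−j)!.
Computing: 5040 − 5040 + 2520 − 840 + 210 − 42 + 7 − 1 = 1854.

1854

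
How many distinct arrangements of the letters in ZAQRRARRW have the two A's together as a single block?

1680

Treat the 2 copies of A as a single block. The multiset to arrange is then {AA, Q, R, R, R, R, W, Z}, 8 items in all.
That gives (8)!/(4!) = 1680 arrangements.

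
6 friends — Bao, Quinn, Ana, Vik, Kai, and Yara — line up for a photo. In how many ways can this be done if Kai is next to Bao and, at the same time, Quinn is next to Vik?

Treat {Kai,Bao} as one block (2 orders) and {Quinn,Vik} as another (2 orders).
That leaves 4 units to arrange: 2 × 2 × 4! = 4 × 24 = 96.

96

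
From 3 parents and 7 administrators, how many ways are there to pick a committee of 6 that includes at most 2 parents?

Split by how many parents are chosen (0 through 2).
Sum: C(3,0)·C(7,6) + C(3,1)·C(7,5) + C(3,2)·C(7,4) = 7 + 63 + 105 = 175.

175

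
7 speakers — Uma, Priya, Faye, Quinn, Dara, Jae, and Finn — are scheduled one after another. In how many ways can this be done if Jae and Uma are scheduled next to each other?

1440

Place the 5 others and the Jae-Uma pair as 6 objects in a line; the pair has 2 internal arrangements.
So the count is 2·(6)! = 1440.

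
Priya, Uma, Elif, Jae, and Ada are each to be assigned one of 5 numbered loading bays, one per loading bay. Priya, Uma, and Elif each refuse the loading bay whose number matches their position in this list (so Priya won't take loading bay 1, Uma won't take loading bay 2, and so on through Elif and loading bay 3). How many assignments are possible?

Let Aᵢ (for i ∈ {1, 2, 3}) be the placements that put person i in their forbidden loading bay. Any j of these fix j positions, leaving (5−j)! ways to fill the rest, and there are C(3,j) ways to pick which j.
By inclusion–exclusion, the number of valid placements is Σ_{j=0}^{3} (−1)^j C(3,j)·(5−j)!.
Computing: 120 − 72 + 18 − 2 = 64.

64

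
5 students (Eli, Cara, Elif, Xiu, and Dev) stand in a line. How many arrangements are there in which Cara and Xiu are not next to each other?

There are 5! = 120 arrangements in all. If Cara and Xiu are adjacent, merging them into one block gives 2·(4)! = 48 arrangements.
Complementary counting: 120 − 48 = 72.

72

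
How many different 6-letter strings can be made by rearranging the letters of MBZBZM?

90

MBZBZM has 6 letters with B appearing twice, M appearing twice, and Z appearing twice.
The number of distinct arrangements is 6!/(2!·2!·2!) = 720/8 = 90.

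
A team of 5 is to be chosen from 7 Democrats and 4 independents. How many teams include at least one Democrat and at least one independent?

441

Unrestricted: C(11,5) = 462 ways to pick any 5 of the 11.
Selections missing a whole group: no Democrats → C(4,5) = 0; no independents → C(7,5) = 21.
Both groups omitted at once is impossible, so 462 − 21 = 441.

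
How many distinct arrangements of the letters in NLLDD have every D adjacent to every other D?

12

Treat the 2 copies of D as a single block. The multiset to arrange is then {DD, L, L, N}, 4 items in all.
That gives (4)!/(2!) = 12 arrangements.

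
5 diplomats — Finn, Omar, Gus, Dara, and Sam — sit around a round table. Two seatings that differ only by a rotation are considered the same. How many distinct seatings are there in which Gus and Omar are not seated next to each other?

12

All circular seatings of 5 people number (4)! = 24.
Seatings with Gus beside Omar: treat them as a block with 2 internal orders, giving 2 × (3)! = 12.
Subtracting, 24 − 12 = 12.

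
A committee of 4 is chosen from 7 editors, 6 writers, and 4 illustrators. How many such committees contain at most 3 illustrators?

Split by how many illustrators are chosen (0 through 3).
Sum: C(4,0)·C(13,4) + C(4,1)·C(13,3) + C(4,2)·C(13,2) + C(4,3)·C(13,1) = 715 + 1144 + 468 + 52 = 2379.

2379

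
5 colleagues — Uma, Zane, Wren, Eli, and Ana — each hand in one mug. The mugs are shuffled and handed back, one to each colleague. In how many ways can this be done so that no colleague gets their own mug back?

44

Count assignments avoiding every fixed point. For any j of the 5 colleagues fixed to their own mug, the other 5−j can be arranged in (5−j)! ways.
By inclusion–exclusion this is Σ_{j=0}^{5} (−1)^j C(5,j)·(5−j)!.
Computing: 120 − 120 + 60 − 20 + 5 − 1 = 44.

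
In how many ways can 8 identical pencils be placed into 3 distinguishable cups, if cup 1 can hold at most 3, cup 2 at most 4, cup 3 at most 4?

10

By stars and bars, unrestricted non-negative solutions to x_1+…+x_3 = 8 number C(8+2,2) = 45.
Subtract solutions that violate a single cap (substitute x_i' = x_i − (cap_i+1)): x_1 ≥ 4 gives C(6,2) = 15; x_2 ≥ 5 gives C(5,2) = 10; x_3 ≥ 5 gives C(5,2) = 10. Together 35.
No two caps can be exceeded simultaneously, so the pair terms are all 0.
By inclusion–exclusion the count is 45 − 35 + 0 = 10.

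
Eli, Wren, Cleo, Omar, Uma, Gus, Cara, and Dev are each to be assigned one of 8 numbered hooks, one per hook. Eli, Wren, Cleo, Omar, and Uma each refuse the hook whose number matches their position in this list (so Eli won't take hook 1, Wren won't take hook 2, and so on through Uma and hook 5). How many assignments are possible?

Let Aᵢ (for 1 ≤ i ≤ 5) be the placements that put person i in their forbidden hook. Any j of these fix j positions, leaving (8−j)! ways to fill the rest, and there are C(5,j) ways to pick which j.
By inclusion–exclusion, the number of valid placements is Σ_{j=0}^{5} (−1)^j C(5,j)·(8−j)!.
Computing: 40320 − 25200 + 7200 − 1200 + 120 − 6 = 21234.

21234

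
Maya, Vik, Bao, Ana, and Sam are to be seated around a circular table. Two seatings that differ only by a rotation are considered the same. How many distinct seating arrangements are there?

Fix one person's seat to break rotational symmetry; the remaining 4 people can be arranged in (4)! = 24 ways.

24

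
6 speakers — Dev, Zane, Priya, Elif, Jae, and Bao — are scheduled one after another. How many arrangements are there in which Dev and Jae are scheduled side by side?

240

Glue Dev and Jae into one block (2 internal orders), leaving 5 units to arrange in a row.
So the count is 2·(5)! = 240.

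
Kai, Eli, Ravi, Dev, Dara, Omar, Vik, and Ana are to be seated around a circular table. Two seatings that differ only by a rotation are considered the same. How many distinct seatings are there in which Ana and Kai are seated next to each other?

Glue Ana and Kai into a block (2 internal orders). Seating 7 units around a circle gives (6)! arrangements.
So 2 × (6)! = 2 × 720 = 1440.

1440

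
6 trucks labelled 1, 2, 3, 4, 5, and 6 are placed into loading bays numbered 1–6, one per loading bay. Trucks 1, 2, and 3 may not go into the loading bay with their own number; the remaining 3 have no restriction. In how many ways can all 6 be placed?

Let Aᵢ (for i ∈ {1, 2, 3}) be the placements that put truck i in its forbidden loading bay. Any j of these fix j positions, leaving (6−j)! ways to fill the rest, and there are C(3,j) ways to pick which j.
By inclusion–exclusion, the number of valid placements is Σ_{j=0}^{3} (−1)^j C(3,j)·(6−j)!.
Computing: 720 − 360 + 72 − 6 = 426.

426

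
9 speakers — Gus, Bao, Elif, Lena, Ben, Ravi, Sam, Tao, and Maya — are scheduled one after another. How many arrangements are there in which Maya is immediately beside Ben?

80640

Glue Maya and Ben into one block (2 internal orders), leaving 8 units to arrange in a row.
That gives 2 × 8! = 2 × 40320 = 80640.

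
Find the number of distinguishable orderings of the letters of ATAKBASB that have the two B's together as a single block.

840

Treat the 2 copies of B as a single block. The multiset to arrange is then {BB, A, A, A, K, S, T}, 7 items in all.
That gives (7)!/(3!) = 840 arrangements.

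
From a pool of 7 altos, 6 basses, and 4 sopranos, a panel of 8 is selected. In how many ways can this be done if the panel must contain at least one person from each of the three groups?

22813

With no constraint there are C(17,8) = 24310 possible selections.
Subtract selections that omit an entire group: no altos → C(10,8) = 45; no basses → C(11,8) = 165; no sopranos → C(13,8) = 1287.
Add back selections omitting two groups (i.e. drawn from a single group): C(7,8) + C(6,8) + C(4,8) = 0.
By inclusion–exclusion: 24310 − 1497 + 0 = 22813.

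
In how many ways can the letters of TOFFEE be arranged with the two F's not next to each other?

Total arrangements of TOFFEE: 6!/(2!·2!) = 180.
Arrangements with the F's together: treat FF as one letter, giving (5)!/(2!) = 60.
Subtracting, 180 − 60 = 120 arrangements keep the F's apart.

120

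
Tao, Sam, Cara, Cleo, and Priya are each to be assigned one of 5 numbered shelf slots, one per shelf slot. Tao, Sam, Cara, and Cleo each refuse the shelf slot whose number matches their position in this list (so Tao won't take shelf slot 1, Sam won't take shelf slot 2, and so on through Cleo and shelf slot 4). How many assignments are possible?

53

Let Aᵢ (for 1 ≤ i ≤ 4) be the placements that put person i in their forbidden shelf slot. Any j of these fix j positions, leaving (5−j)! ways to fill the rest, and there are C(4,j) ways to pick which j.
By inclusion–exclusion, the number of valid placements is Σ_{j=0}^{4} (−1)^j C(4,j)·(5−j)!.
Computing: 120 − 96 + 36 − 8 + 1 = 53.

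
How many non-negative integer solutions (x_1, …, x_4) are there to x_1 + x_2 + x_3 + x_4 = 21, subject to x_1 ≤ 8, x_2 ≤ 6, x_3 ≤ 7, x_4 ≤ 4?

35

By stars and bars, unrestricted non-negative solutions to x_1+…+x_4 = 21 number C(21+3,3) = 2024.
Subtract solutions that violate a single cap (substitute x_i' = x_i − (cap_i+1)): x_1 ≥ 9 gives C(15,3) = 455; x_2 ≥ 7 gives C(17,3) = 680; x_3 ≥ 8 gives C(16,3) = 560; x_4 ≥ 5 gives C(19,3) = 969. Together 2664.
Add back pairs where two caps are both exceeded: 56 + 35 + 120 + 84 + 220 + 165 = 680.
Subtract triples: 0 + 1 + 0 + 4 = 5.
By inclusion–exclusion the count is 2024 − 2664 + 680 − 5 = 35.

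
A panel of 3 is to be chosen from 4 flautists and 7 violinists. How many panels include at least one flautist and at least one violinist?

126

Unrestricted: C(11,3) = 165 ways to pick any 3 of the 11.
Subtract selections that omit an entire group: no flautists → C(7,3) = 35; no violinists → C(4,3) = 4.
Both groups omitted at once is impossible, so 165 − 39 = 126.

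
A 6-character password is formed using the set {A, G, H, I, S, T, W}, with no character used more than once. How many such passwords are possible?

With no repetition, fill the 6 characters in order: 7 choices, then 6, down to 2.
That product is 7 × 6 × 5 × 4 × 3 × 2 = 5040.

5040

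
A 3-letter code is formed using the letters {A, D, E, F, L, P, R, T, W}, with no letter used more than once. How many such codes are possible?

This is a permutation of 3 out of 9: P(9,3) = 9!/6!.
9 × 8 × 7 = 504.

504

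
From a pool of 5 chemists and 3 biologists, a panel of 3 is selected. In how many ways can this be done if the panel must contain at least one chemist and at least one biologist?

45

Total 3-person selections from all 8: C(8,3) = 56.
Selections missing a whole group: no chemists → C(3,3) = 1; no biologists → C(5,3) = 10.
Both groups omitted at once is impossible, so 56 − 11 = 45.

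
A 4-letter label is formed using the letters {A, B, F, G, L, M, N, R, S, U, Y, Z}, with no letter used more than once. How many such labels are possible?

11880

Choose and order 4 of the 12 symbols: the first letter has 12 options, the next 11, then 10, 9.
12 × 11 × 10 × 9 = 11880.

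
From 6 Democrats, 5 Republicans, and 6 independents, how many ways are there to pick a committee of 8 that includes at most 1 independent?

2145

Split by how many independents are chosen (0 through 1).
Sum: C(6,0)·C(11,8) + C(6,1)·C(11,7) = 165 + 1980 = 2145.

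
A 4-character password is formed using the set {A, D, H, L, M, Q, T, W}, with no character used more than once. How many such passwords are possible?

1680

With no repetition, fill the 4 characters in order: 8 choices, then 7, down to 5.
That product is 8 × 7 × 6 × 5 = 1680.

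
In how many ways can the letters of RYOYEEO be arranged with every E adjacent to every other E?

180

Treat the 2 copies of E as a single block. The multiset to arrange is then {EE, O, O, R, Y, Y}, 6 items in all.
That gives (6)!/(2!·2!) = 180 arrangements.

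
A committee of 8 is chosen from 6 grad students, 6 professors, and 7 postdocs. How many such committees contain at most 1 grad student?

Split by how many grad students are chosen (0 through 1).
Sum: C(6,0)·C(13,8) + C(6,1)·C(13,7) = 1287 + 10296 = 11583.

11583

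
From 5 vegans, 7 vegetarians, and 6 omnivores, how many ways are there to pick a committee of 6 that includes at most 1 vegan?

8151

Split by how many vegans are chosen (0 through 1).
Sum: C(5,0)·C(13,6) + C(5,1)·C(13,5) = 1716 + 6435 = 8151.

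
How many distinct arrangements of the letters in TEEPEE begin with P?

With the first slot taken by P, it remains to arrange the other 5 letters (TEEEE).
Those 5 letters have E appearing 4 times, giving (5)!/(4!) = 5.

5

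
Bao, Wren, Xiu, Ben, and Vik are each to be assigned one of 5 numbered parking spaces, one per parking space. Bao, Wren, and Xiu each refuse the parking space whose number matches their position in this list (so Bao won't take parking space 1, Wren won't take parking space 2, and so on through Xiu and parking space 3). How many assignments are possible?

64

Let Aᵢ (for i ∈ {1, 2, 3}) be the placements that put person i in their forbidden parking space. Any j of these fix j positions, leaving (5−j)! ways to fill the rest, and there are C(3,j) ways to pick which j.
By inclusion–exclusion, the number of valid placements is Σ_{j=0}^{3} (−1)^j C(3,j)·(5−j)!.
Computing: 120 − 72 + 18 − 2 = 64.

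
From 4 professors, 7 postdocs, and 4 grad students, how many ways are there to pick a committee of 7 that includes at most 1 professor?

Split by how many professors are chosen (0 through 1).
Sum: C(4,0)·C(11,7) + C(4,1)·C(11,6) = 330 + 1848 = 2178.

2178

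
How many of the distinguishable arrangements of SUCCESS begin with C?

120

Fix C in the first position and arrange the remaining 6 letters.
Those 6 letters have S appearing 3 times, giving (6)!/(3!) = 120.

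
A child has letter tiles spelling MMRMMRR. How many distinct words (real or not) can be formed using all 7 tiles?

35

MMRMMRR has 7 letters with M appearing 4 times and R appearing 3 times.
The number of distinct arrangements is 7!/(4!·3!) = 5040/144 = 35.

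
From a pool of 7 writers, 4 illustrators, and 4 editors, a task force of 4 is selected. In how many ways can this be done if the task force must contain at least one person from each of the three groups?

672

Unrestricted: C(15,4) = 1365 ways to pick any 4 of the 15.
Subtract selections that omit an entire group: no writers → C(8,4) = 70; no illustrators → C(11,4) = 330; no editors → C(11,4) = 330.
Add back selections omitting two groups (i.e. drawn from a single group): C(7,4) + C(4,4) + C(4,4) = 37.
By inclusion–exclusion: 1365 − 730 + 37 = 672.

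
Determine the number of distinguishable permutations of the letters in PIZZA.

PIZZA has 5 letters with Z appearing twice.
So there are 5! / (2!) = 60 distinguishable arrangements.

60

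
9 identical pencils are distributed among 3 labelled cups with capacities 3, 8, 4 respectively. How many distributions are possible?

Without the upper bounds there are C(11,2) = 55 ways to split 9 among 3 cups.
Subtract solutions that violate a single cap (substitute x_i' = x_i − (cap_i+1)): x_1 ≥ 4 gives C(7,2) = 21; x_2 ≥ 9 gives C(2,2) = 1; x_3 ≥ 5 gives C(6,2) = 15. Together 37.
Add back pairs where two caps are both exceeded: 0 + 1 + 0 = 1.
By inclusion–exclusion the count is 55 − 37 + 1 = 19.

19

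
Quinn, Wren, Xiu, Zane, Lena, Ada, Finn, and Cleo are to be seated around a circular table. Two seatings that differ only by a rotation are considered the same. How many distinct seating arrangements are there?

5040

Around a circle, 8 distinct people have 8!/8 = (7)! = 5040 rotationally distinct seatings.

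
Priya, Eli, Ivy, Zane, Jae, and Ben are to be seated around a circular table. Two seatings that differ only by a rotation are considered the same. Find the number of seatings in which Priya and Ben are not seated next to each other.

Without the restriction there are (5)! = 120 seatings.
Seatings with Priya beside Ben: treat them as a block with 2 internal orders, giving 2 × (4)! = 48.
Subtracting, 120 − 48 = 72.

72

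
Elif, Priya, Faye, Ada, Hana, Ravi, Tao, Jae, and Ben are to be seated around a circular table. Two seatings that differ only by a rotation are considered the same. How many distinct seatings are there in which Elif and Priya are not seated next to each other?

Without the restriction there are (8)! = 40320 seatings.
Seatings with Elif beside Priya: treat them as a block with 2 internal orders, giving 2 × (7)! = 10080.
Subtracting, 40320 − 10080 = 30240.

30240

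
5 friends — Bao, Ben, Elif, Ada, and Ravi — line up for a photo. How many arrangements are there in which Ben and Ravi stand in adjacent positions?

Treat {Ben, Ravi} as a single unit. There are 4 units to order, and the pair itself can be ordered 2 ways.
So the count is 2·(4)! = 48.

48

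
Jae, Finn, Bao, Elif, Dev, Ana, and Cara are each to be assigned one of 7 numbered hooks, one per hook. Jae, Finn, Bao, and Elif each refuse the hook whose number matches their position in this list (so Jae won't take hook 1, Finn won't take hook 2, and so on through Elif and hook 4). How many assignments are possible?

Let Aᵢ (for 1 ≤ i ≤ 4) be the placements that put person i in their forbidden hook. Any j of these fix j positions, leaving (7−j)! ways to fill the rest, and there are C(4,j) ways to pick which j.
By inclusion–exclusion, the number of valid placements is Σ_{j=0}^{4} (−1)^j C(4,j)·(7−j)!.
Computing: 5040 − 2880 + 720 − 96 + 6 = 2790.

2790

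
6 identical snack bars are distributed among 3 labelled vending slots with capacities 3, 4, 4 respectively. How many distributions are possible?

16

Without the upper bounds there are C(8,2) = 28 ways to split 6 among 3 vending slots.
Subtract solutions that violate a single cap (substitute x_i' = x_i − (cap_i+1)): x_1 ≥ 4 gives C(4,2) = 6; x_2 ≥ 5 gives C(3,2) = 3; x_3 ≥ 5 gives C(3,2) = 3. Together 12.
No two caps can be exceeded simultaneously, so the pair terms are all 0.
By inclusion–exclusion the count is 28 − 12 + 0 = 16.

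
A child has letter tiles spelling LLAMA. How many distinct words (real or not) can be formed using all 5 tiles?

LLAMA has 5 letters with A appearing twice and L appearing twice.
Dividing 5! = 120 by 2!·2! = 4 for the repeated letters gives 30.

30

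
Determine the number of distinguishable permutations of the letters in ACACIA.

ACACIA has 6 letters with A appearing 3 times and C appearing twice.
Dividing 6! = 720 by 3!·2! = 12 for the repeated letters gives 60.

60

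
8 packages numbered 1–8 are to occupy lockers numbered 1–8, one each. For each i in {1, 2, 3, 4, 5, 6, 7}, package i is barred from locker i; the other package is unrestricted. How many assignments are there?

Let Aᵢ (for 1 ≤ i ≤ 7) be the placements that put package i in its forbidden locker. Any j of these fix j positions, leaving (8−j)! ways to fill the rest, and there are C(7,j) ways to pick which j.
By inclusion–exclusion, the number of valid placements is Σ_{j=0}^{7} (−1)^j C(7,j)·(8−j)!.
Computing: 40320 − 35280 + 15120 − 4200 + 840 − 126 + 14 − 1 = 16687.

16687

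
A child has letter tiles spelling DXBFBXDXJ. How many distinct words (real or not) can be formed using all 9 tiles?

15120

The 9 letters of DXBFBXDXJ have repeats: B appearing twice, D appearing twice, and X appearing 3 times.
The number of distinct arrangements is 9!/(3!·2!·2!) = 362880/24 = 15120.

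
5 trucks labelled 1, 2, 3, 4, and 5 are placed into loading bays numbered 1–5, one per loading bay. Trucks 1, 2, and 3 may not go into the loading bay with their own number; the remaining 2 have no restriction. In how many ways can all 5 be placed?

64

Let Aᵢ (for i ∈ {1, 2, 3}) be the placements that put truck i in its forbidden loading bay. Any j of these fix j positions, leaving (5−j)! ways to fill the rest, and there are C(3,j) ways to pick which j.
By inclusion–exclusion, the number of valid placements is Σ_{j=0}^{3} (−1)^j C(3,j)·(5−j)!.
Computing: 120 − 72 + 18 − 2 = 64.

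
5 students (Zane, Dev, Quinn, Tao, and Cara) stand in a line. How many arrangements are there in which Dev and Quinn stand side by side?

Glue Dev and Quinn into one block (2 internal orders), leaving 4 units to arrange in a row.
That gives 2 × 4! = 2 × 24 = 48.

48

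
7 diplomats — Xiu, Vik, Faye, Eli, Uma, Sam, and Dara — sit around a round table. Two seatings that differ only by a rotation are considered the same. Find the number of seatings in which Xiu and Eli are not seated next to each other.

480

Without the restriction there are (6)! = 720 seatings.
Seatings with Xiu beside Eli: treat them as a block with 2 internal orders, giving 2 × (5)! = 240.
Subtracting, 720 − 240 = 480.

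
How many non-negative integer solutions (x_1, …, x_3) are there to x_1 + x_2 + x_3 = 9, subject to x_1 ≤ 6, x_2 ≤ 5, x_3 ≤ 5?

29

Without the upper bounds there are C(11,2) = 55 ways to split 9 among 3 variables.
Subtract solutions that violate a single cap (substitute x_i' = x_i − (cap_i+1)): x_1 ≥ 7 gives C(4,2) = 6; x_2 ≥ 6 gives C(5,2) = 10; x_3 ≥ 6 gives C(5,2) = 10. Together 26.
No two caps can be exceeded simultaneously, so the pair terms are all 0.
By inclusion–exclusion the count is 55 − 26 + 0 = 29.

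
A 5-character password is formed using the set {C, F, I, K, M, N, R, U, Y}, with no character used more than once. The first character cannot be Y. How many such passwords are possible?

13440

The first character has 9−1 = 8 choices (anything except Y).
The remaining 4 characters are filled from the other 8 symbols without repetition: 8 × 7 × 6 × 5 = 1680.
Total: 8 × 1680 = 13440.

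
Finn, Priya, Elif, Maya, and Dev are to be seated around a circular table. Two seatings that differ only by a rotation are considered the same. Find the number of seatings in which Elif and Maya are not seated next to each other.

12

Without the restriction there are (4)! = 24 seatings.
Those with Elif next to Maya: fuse the pair into one unit and seat 4 units around a circle — 2·(3)! = 12.
Subtracting, 24 − 12 = 12.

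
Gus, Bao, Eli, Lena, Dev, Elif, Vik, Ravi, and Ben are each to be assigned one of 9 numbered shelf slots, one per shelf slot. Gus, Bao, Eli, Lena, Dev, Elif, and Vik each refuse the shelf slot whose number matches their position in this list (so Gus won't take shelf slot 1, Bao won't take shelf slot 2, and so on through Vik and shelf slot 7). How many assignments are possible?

Let Aᵢ (for 1 ≤ i ≤ 7) be the placements that put person i in their forbidden shelf slot. Any j of these fix j positions, leaving (9−j)! ways to fill the rest, and there are C(7,j) ways to pick which j.
By inclusion–exclusion, the number of valid placements is Σ_{j=0}^{7} (−1)^j C(7,j)·(9−j)!.
Computing: 362880 − 282240 + 105840 − 25200 + 4200 − 504 + 42 − 2 = 165016.

165016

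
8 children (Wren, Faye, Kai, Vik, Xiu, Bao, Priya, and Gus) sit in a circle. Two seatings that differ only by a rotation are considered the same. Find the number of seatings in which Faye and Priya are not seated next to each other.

3600

All circular seatings of 8 people number (7)! = 5040.
Those with Faye next to Priya: fuse the pair into one unit and seat 7 units around a circle — 2·(6)! = 1440.
Subtracting, 5040 − 1440 = 3600.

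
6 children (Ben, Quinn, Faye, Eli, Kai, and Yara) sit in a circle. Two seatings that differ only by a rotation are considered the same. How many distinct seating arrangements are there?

120

Around a circle, 6 distinct people have 6!/6 = (5)! = 120 rotationally distinct seatings.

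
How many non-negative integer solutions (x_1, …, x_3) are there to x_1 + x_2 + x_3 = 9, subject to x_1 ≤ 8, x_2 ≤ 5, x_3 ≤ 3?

23

Ignoring the caps, the number of non-negative solutions to x_1+…+x_3 = 9 is C(11,2) = 55.
Subtract solutions that violate a single cap (substitute x_i' = x_i − (cap_i+1)): x_1 ≥ 9 gives C(2,2) = 1; x_2 ≥ 6 gives C(5,2) = 10; x_3 ≥ 4 gives C(7,2) = 21. Together 32.
No two caps can be exceeded simultaneously, so the pair terms are all 0.
By inclusion–exclusion the count is 55 − 32 + 0 = 23.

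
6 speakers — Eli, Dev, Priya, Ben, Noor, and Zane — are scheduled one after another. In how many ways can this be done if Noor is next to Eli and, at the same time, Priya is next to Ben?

96

Treat {Noor,Eli} as one block (2 orders) and {Priya,Ben} as another (2 orders).
That leaves 4 units to arrange: 2 × 2 × 4! = 4 × 24 = 96.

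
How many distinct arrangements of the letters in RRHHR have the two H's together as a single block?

Treat the 2 copies of H as a single block. The multiset to arrange is then {HH, R, R, R}, 4 items in all.
That gives (4)!/(3!) = 4 arrangements.

4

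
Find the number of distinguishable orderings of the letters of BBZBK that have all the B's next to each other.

Treat the 3 copies of B as a single block. The multiset to arrange is then {BBB, K, Z}, 3 items in all.
All 3 items are distinct, so there are (3)! = 6 arrangements.

6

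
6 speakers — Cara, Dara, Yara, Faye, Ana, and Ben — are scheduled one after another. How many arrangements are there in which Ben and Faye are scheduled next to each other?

240

Glue Ben and Faye into one block (2 internal orders), leaving 5 units to arrange in a row.
That gives 2 × 5! = 2 × 120 = 240.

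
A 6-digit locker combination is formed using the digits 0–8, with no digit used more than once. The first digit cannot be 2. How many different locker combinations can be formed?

53760

The first digit has 9−1 = 8 choices (anything except 2).
The remaining 5 digits are filled from the other 8 symbols without repetition: 8 × 7 × 6 × 5 × 4 = 6720.
Total: 8 × 6720 = 53760.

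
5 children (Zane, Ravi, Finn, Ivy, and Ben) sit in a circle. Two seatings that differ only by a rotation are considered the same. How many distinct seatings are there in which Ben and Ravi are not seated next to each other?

Without the restriction there are (4)! = 24 seatings.
Those with Ben next to Ravi: fuse the pair into one unit and seat 4 units around a circle — 2·(3)! = 12.
Subtracting, 24 − 12 = 12.

12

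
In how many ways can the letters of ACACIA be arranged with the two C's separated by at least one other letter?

40

Total arrangements of ACACIA: 6!/(3!·2!) = 60.
If the two C's are adjacent, glue them into one block, leaving 5 items to arrange: (5)!/(3!) = 20 ways.
Hence 60 − 20 = 40.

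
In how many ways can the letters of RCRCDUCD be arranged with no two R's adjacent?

There are 8!/(3!·2!·2!) = 1680 arrangements of RCRCDUCD in total.
Arrangements with the R's together: treat RR as one letter, giving (7)!/(3!·2!) = 420.
Hence 1680 − 420 = 1260.

1260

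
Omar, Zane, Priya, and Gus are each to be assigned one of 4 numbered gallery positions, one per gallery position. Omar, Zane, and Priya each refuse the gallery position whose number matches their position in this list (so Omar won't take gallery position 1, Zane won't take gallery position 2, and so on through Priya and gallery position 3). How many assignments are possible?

Let Aᵢ (for i ∈ {1, 2, 3}) be the placements that put person i in their forbidden gallery position. Any j of these fix j positions, leaving (4−j)! ways to fill the rest, and there are C(3,j) ways to pick which j.
By inclusion–exclusion, the number of valid placements is Σ_{j=0}^{3} (−1)^j C(3,j)·(4−j)!.
Computing: 24 − 18 + 6 − 1 = 11.

11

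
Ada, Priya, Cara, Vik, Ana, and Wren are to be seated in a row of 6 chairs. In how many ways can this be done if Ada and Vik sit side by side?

240

Treat {Ada, Vik} as a single unit. There are 5 units to order, and the pair itself can be ordered 2 ways.
That gives 2 × 5! = 2 × 120 = 240.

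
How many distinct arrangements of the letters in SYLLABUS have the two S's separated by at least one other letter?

There are 8!/(2!·2!) = 10080 arrangements of SYLLABUS in total.
If the two S's are adjacent, glue them into one block, leaving 7 items to arrange: (7)!/(2!) = 2520 ways.
Subtracting, 10080 − 2520 = 7560 arrangements keep the S's apart.

7560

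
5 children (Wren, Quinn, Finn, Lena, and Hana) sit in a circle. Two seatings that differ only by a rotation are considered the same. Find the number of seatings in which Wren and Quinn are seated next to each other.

12

Glue Wren and Quinn into a block (2 internal orders). Seating 4 units around a circle gives (3)! arrangements.
So 2 × (3)! = 2 × 6 = 12.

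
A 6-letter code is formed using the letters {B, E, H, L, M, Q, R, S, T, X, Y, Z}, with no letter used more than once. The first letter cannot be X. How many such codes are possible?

The first letter has 12−1 = 11 choices (anything except X).
The remaining 5 letters are filled from the other 11 symbols without repetition: 11 × 10 × 9 × 8 × 7 = 55440.
Total: 11 × 55440 = 609840.

609840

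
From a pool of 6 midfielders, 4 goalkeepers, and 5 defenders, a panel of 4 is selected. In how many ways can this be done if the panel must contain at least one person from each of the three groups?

720

With no constraint there are C(15,4) = 1365 possible selections.
Subtract selections that omit an entire group: no midfielders → C(9,4) = 126; no goalkeepers → C(11,4) = 330; no defenders → C(10,4) = 210.
Add back selections omitting two groups (i.e. drawn from a single group): C(6,4) + C(4,4) + C(5,4) = 21.
By inclusion–exclusion: 1365 − 666 + 21 = 720.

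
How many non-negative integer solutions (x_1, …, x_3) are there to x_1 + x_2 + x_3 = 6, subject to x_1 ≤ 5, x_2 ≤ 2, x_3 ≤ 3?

11

Without the upper bounds there are C(8,2) = 28 ways to split 6 among 3 variables.
Subtract solutions that violate a single cap (substitute x_i' = x_i − (cap_i+1)): x_1 ≥ 6 gives C(2,2) = 1; x_2 ≥ 3 gives C(5,2) = 10; x_3 ≥ 4 gives C(4,2) = 6. Together 17.
No two caps can be exceeded simultaneously, so the pair terms are all 0.
By inclusion–exclusion the count is 28 − 17 + 0 = 11.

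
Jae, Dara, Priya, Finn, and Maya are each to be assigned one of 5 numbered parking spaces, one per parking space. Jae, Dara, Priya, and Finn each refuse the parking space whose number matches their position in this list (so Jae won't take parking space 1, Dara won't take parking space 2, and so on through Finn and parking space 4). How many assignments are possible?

Let Aᵢ (for 1 ≤ i ≤ 4) be the placements that put person i in their forbidden parking space. Any j of these fix j positions, leaving (5−j)! ways to fill the rest, and there are C(4,j) ways to pick which j.
By inclusion–exclusion, the number of valid placements is Σ_{j=0}^{4} (−1)^j C(4,j)·(5−j)!.
Computing: 120 − 96 + 36 − 8 + 1 = 53.

53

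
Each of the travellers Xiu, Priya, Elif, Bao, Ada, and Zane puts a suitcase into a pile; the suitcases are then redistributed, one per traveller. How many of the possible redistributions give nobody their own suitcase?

This is the derangement count D_6: permutations of 6 items with no fixed point.
By inclusion–exclusion this is Σ_{j=0}^{6} (−1)^j C(6,j)·(6−j)!.
Computing: 720 − 720 + 360 − 120 + 30 − 6 + 1 = 265.

265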